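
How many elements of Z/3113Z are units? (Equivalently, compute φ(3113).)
An element a ∈ Z/3113Z is a unit iff gcd(a, 3113) = 1, so the number of units is φ(3113). φ is multiplicative, with φ(p^e) = p^e − p^(e−1). Factorise 3113 = 11 · 283. Then
  φ(3113) = (11 − 1) · (283 − 1) = 10 · 282 = 2820.

Final answer: Z/3113Z has φ(3113) = 2820 units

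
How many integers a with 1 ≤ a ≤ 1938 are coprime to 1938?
576

The number of a ∈ {1, ..., 1938} with gcd(a, 1938) = 1 is by definition Euler's totient φ(1938). φ is multiplicative, with φ(p^e) = p^e − p^(e−1). Factorise 1938 = 2 · 3 · 17 · 19. Then
  φ(1938) = (2 − 1) · (3 − 1) · (17 − 1) · (19 − 1) = 1 · 2 · 16 · 18 = 576.
So there are 576 such integers.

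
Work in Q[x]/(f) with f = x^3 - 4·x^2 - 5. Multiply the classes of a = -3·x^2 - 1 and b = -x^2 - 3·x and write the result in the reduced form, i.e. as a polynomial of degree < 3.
First multiply in Q[x] without reducing: a · b = 3·x^4 + 9·x^3 + x^2 + 3·x. Now divide by f(x) = x^3 - 4·x^2 - 5, eliminating the leading term at each step:
  leading term 3·x^4: subtract (3·x)·f(x) = 3·x^4 - 12·x^3 - 15·x, leaving 21·x^3 + x^2 + 18·x
  leading term 21·x^3: subtract (21)·f(x) = 21·x^3 - 84·x^2 - 105, leaving 85·x^2 + 18·x + 105
The degree is now < 3, so this is the remainder. Hence a · b ≡ 85·x^2 + 18·x + 105 in Q[x]/(f).

Final answer: a · b ≡ 85·x^2 + 18·x + 105 (mod f(x))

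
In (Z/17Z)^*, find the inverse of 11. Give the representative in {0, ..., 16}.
Apply the extended Euclidean algorithm to (17, 11), tracking rows (r, s, t) with s·17 + t·11 = r. Each division r_prev = q·r_cur + r_new produces the new row as (previous row) − q·(current row):
  row A: (17, 1, 0)   [1·17 + 0·11 = 17]
  row B: (11, 0, 1)   [0·17 + 1·11 = 11]
  17 = 1·11 + 6   → row C = row A − 1·row B = (6, 1, −1)   [check: 1·17 − 1·11 = 6]
  11 = 1·6 + 5   → row D = row B − 1·row C = (5, −1, 2)   [check: −1·17 + 2·11 = 5]
  6 = 1·5 + 1   → row E = row C − 1·row D = (1, 2, −3)   [check: 2·17 − 3·11 = 1]
  5 = 5·1 + 0   → remainder 0, stop. gcd = 1 (last nonzero row E).
The gcd is 1, so 11 is invertible mod 17. The last nonzero row gives 2·17 − 3·11 = 1, so t = −3. So 11^(−1) ≡ −3 ≡ 14 (mod 17). Verify: 11 · 14 = 154 ≡ 1 (mod 17). ✓

Final answer: 11^(−1) ≡ 14 (mod 17)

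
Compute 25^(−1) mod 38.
Apply the extended Euclidean algorithm to (38, 25), tracking rows (r, s, t) with s·38 + t·25 = r. Each division r_prev = q·r_cur + r_new produces the new row as (previous row) − q·(current row):
  row A: (38, 1, 0)   [1·38 + 0·25 = 38]
  row B: (25, 0, 1)   [0·38 + 1·25 = 25]
  38 = 1·25 + 13   → row C = row A − 1·row B = (13, 1, −1)   [check: 1·38 − 1·25 = 13]
  25 = 1·13 + 12   → row D = row B − 1·row C = (12, −1, 2)   [check: −1·38 + 2·25 = 12]
  13 = 1·12 + 1   → row E = row C − 1·row D = (1, 2, −3)   [check: 2·38 − 3·25 = 1]
  12 = 12·1 + 0   → remainder 0, stop. gcd = 1 (last nonzero row E).
The gcd is 1, so 25 is invertible mod 38. The last nonzero row gives 2·38 − 3·25 = 1, so t = −3. So 25^(−1) ≡ −3 ≡ 35 (mod 38). Verify: 25 · 35 = 875 ≡ 1 (mod 38). ✓

Final answer: 25^(−1) ≡ 35 (mod 38)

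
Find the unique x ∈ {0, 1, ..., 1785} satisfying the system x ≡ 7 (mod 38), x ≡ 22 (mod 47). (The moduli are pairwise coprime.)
The moduli 38, 47 are pairwise coprime, so by the CRT there is a unique solution mod 38·47 = 1786.
Solve by successive substitution. Start with x ≡ 7 (mod 38).
  Combine with x ≡ 22 (mod 47): write x = 7 + 38·t and require 7 + 38·t ≡ 22 (mod 47), i.e. 38·t ≡ 22 − 7 ≡ 15 (mod 47). Since 38^(−1) ≡ 26 (mod 47), t ≡ 26·15 ≡ 14 (mod 47). So x ≡ 7 + 38·14 = 539 (mod 1786).
Unique solution in [0, 1786): x = 539.

Final answer: x ≡ 539 (mod 1786); the representative in [0, 1786) is 539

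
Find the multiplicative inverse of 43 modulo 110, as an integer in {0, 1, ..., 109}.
Apply the extended Euclidean algorithm to (110, 43), tracking rows (r, s, t) with s·110 + t·43 = r. Each division r_prev = q·r_cur + r_new produces the new row as (previous row) − q·(current row):
  row A: (110, 1, 0)   [1·110 + 0·43 = 110]
  row B: (43, 0, 1)   [0·110 + 1·43 = 43]
  110 = 2·43 + 24   → row C = row A − 2·row B = (24, 1, −2)   [check: 1·110 − 2·43 = 24]
  43 = 1·24 + 19   → row D = row B − 1·row C = (19, −1, 3)   [check: −1·110 + 3·43 = 19]
  24 = 1·19 + 5   → row E = row C − 1·row D = (5, 2, −5)   [check: 2·110 − 5·43 = 5]
  19 = 3·5 + 4   → row F = row D − 3·row E = (4, −7, 18)   [check: −7·110 + 18·43 = 4]
  5 = 1·4 + 1   → row G = row E − 1·row F = (1, 9, −23)   [check: 9·110 − 23·43 = 1]
  4 = 4·1 + 0   → remainder 0, stop. gcd = 1 (last nonzero row G).
The gcd is 1, so 43 is invertible mod 110. The last nonzero row gives 9·110 − 23·43 = 1, so t = −23. So 43^(−1) ≡ −23 ≡ 87 (mod 110). Verify: 43 · 87 = 3741 ≡ 1 (mod 110). ✓

Final answer: 43^(−1) ≡ 87 (mod 110)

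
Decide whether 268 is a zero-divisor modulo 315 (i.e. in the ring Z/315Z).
gcd(268, 315) = 1, so 268 is a unit in Z/315Z (it has a multiplicative inverse). A unit cannot be a zero-divisor: if 268·b ≡ 0 then multiplying both sides by 268^(−1) gives b ≡ 0. So 268 is not a zero-divisor.

Final answer: NO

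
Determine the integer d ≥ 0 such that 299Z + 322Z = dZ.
In the PID Z, (a, b) is generated by gcd(a, b). Compute gcd(322, 299) with the extended Euclidean algorithm, tracking rows (r, s, t) with s·322 + t·299 = r:
  row A: (322, 1, 0)   [1·322 + 0·299 = 322]
  row B: (299, 0, 1)   [0·322 + 1·299 = 299]
  322 = 1·299 + 23   → row C = row A − 1·row B = (23, 1, −1)   [check: 1·322 − 1·299 = 23]
  299 = 13·23 + 0   → remainder 0, stop. gcd = 23 (last nonzero row C).
So gcd(299, 322) = 23, with Bézout identity 1·322 − 1·299 = 23. Containment (⊇): the Bézout identity exhibits 23 as an element of (299, 322), giving (23) ⊆ (299, 322). Containment (⊆): since 23 | 299 and 23 | 322 (299 = 23·13, 322 = 23·14), every Z-linear combination of 299 and 322 is divisible by 23, so (299, 322) ⊆ (23). Therefore (299, 322) = (23), d = 23.

Final answer: (299, 322) = (23); d = 23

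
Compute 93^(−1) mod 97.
93^(−1) ≡ 24 (mod 97)

Apply the extended Euclidean algorithm to (97, 93), tracking rows (r, s, t) with s·97 + t·93 = r. Each division r_prev = q·r_cur + r_new produces the new row as (previous row) − q·(current row):
  row A: (97, 1, 0)   [1·97 + 0·93 = 97]
  row B: (93, 0, 1)   [0·97 + 1·93 = 93]
  97 = 1·93 + 4   → row C = row A − 1·row B = (4, 1, −1)   [check: 1·97 − 1·93 = 4]
  93 = 23·4 + 1   → row D = row B − 23·row C = (1, −23, 24)   [check: −23·97 + 24·93 = 1]
  4 = 4·1 + 0   → remainder 0, stop. gcd = 1 (last nonzero row D).
The gcd is 1, so 93 is invertible mod 97. The last nonzero row gives −23·97 + 24·93 = 1, so t = 24. So 93^(−1) ≡ 24 (mod 97). Verify: 93 · 24 = 2232 ≡ 1 (mod 97). ✓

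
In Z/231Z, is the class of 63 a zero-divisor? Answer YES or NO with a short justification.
YES

gcd(63, 231) = 21 > 1, so 63 is not a unit in Z/231Z. In Z/nZ every nonzero non-unit is a zero-divisor: explicitly, take b = 231/gcd = 11 ≠ 0 (mod 231); then 63·11 = 693 = 3·231, i.e. 63·11 ≡ 0 (mod 231). So 63 is a zero-divisor.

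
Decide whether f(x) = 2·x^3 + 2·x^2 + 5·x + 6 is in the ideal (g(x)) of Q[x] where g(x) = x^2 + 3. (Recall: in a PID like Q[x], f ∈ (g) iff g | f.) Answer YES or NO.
In Q[x] the ideal (g) consists of all multiples of g, so f ∈ (g) iff g | f, i.e. iff the remainder of f on division by g is 0. Divide f by g (g is monic, so eliminate the leading term of the running remainder at each step):
  leading term 2·x^3: subtract (2·x)·g(x) = 2·x^3 + 6·x, leaving 2·x^2 - x + 6
  leading term 2·x^2: subtract (2)·g(x) = 2·x^2 + 6, leaving -x
The remainder r(x) = -x ≠ 0 (and deg r < deg g), so g ∤ f, i.e. f ∉ (g).

Final answer: NO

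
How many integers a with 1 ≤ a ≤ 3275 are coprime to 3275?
2600

The number of a ∈ {1, ..., 3275} with gcd(a, 3275) = 1 is by definition Euler's totient φ(3275). φ is multiplicative, with φ(p^e) = p^e − p^(e−1). Factorise 3275 = 5^2 · 131. Then
  φ(3275) = (5^2 − 5^1) · (131 − 1) = 20 · 130 = 2600.
So there are 2600 such integers.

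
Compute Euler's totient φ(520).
φ is multiplicative, with φ(p^e) = p^e − p^(e−1). Factorise 520 = 2^3 · 5 · 13. Then
  φ(520) = (2^3 − 2^2) · (5 − 1) · (13 − 1) = 4 · 4 · 12 = 192.

Final answer: φ(520) = 192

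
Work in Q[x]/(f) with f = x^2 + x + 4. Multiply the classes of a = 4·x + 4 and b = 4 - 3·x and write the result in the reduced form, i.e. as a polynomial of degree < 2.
First multiply in Q[x] without reducing: a · b = -12·x^2 + 4·x + 16. Now divide by f(x) = x^2 + x + 4, eliminating the leading term at each step:
  leading term -12·x^2: subtract (-12)·f(x) = -12·x^2 - 12·x - 48, leaving 16·x + 64
The degree is now < 2, so this is the remainder. Hence a · b ≡ 16·x + 64 in Q[x]/(f).

Final answer: a · b ≡ 16·x + 64 (mod f(x))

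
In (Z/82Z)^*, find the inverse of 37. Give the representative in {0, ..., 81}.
37^(−1) ≡ 51 (mod 82)

Apply the extended Euclidean algorithm to (82, 37), tracking rows (r, s, t) with s·82 + t·37 = r. Each division r_prev = q·r_cur + r_new produces the new row as (previous row) − q·(current row):
  row A: (82, 1, 0)   [1·82 + 0·37 = 82]
  row B: (37, 0, 1)   [0·82 + 1·37 = 37]
  82 = 2·37 + 8   → row C = row A − 2·row B = (8, 1, −2)   [check: 1·82 − 2·37 = 8]
  37 = 4·8 + 5   → row D = row B − 4·row C = (5, −4, 9)   [check: −4·82 + 9·37 = 5]
  8 = 1·5 + 3   → row E = row C − 1·row D = (3, 5, −11)   [check: 5·82 − 11·37 = 3]
  5 = 1·3 + 2   → row F = row D − 1·row E = (2, −9, 20)   [check: −9·82 + 20·37 = 2]
  3 = 1·2 + 1   → row G = row E − 1·row F = (1, 14, −31)   [check: 14·82 − 31·37 = 1]
  2 = 2·1 + 0   → remainder 0, stop. gcd = 1 (last nonzero row G).
The gcd is 1, so 37 is invertible mod 82. The last nonzero row gives 14·82 − 31·37 = 1, so t = −31. So 37^(−1) ≡ −31 ≡ 51 (mod 82). Verify: 37 · 51 = 1887 ≡ 1 (mod 82). ✓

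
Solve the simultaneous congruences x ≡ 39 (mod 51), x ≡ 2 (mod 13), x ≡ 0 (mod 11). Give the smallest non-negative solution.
The moduli 51, 13, 11 are pairwise coprime, so by the CRT there is a unique solution mod 51·13·11 = 7293.
Solve by successive substitution. Start with x ≡ 39 (mod 51).
  Combine with x ≡ 2 (mod 13): write x = 39 + 51·t and require 39 + 51·t ≡ 2 (mod 13), i.e. 51·t ≡ 2 − 39 ≡ 2 (mod 13). Since 51^(−1) ≡ 12 (mod 13) (51 ≡ 12 (mod 13)), t ≡ 12·2 ≡ 11 (mod 13). So x ≡ 39 + 51·11 = 600 (mod 663).
  Combine with x ≡ 0 (mod 11): write x = 600 + 663·t and require 600 + 663·t ≡ 0 (mod 11), i.e. 663·t ≡ 0 − 600 ≡ 5 (mod 11). Since 663^(−1) ≡ 4 (mod 11) (663 ≡ 3 (mod 11)), t ≡ 4·5 ≡ 9 (mod 11). So x ≡ 600 + 663·9 = 6567 (mod 7293).
Unique solution in [0, 7293): x = 6567.

Final answer: x ≡ 6567 (mod 7293); the representative in [0, 7293) is 6567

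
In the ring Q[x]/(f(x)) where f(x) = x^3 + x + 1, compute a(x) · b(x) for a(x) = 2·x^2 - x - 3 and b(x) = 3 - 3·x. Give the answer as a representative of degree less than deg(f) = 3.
First multiply in Q[x] without reducing: a · b = -6·x^3 + 9·x^2 + 6·x - 9. Now divide by f(x) = x^3 + x + 1, eliminating the leading term at each step:
  leading term -6·x^3: subtract (-6)·f(x) = -6·x^3 - 6·x - 6, leaving 9·x^2 + 12·x - 3
The degree is now < 3, so this is the remainder. Hence a · b ≡ 9·x^2 + 12·x - 3 in Q[x]/(f).

Final answer: a · b ≡ 9·x^2 + 12·x - 3 (mod f(x))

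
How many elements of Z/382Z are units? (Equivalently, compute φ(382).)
An element a ∈ Z/382Z is a unit iff gcd(a, 382) = 1, so the number of units is φ(382). φ is multiplicative, with φ(p^e) = p^e − p^(e−1). Factorise 382 = 2 · 191. Then
  φ(382) = (2 − 1) · (191 − 1) = 1 · 190 = 190.

Final answer: Z/382Z has φ(382) = 190 units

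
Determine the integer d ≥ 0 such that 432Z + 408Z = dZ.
(432, 408) = (24); d = 24

In the PID Z, (a, b) is generated by gcd(a, b). Compute gcd(432, 408) with the extended Euclidean algorithm, tracking rows (r, s, t) with s·432 + t·408 = r:
  row A: (432, 1, 0)   [1·432 + 0·408 = 432]
  row B: (408, 0, 1)   [0·432 + 1·408 = 408]
  432 = 1·408 + 24   → row C = row A − 1·row B = (24, 1, −1)   [check: 1·432 − 1·408 = 24]
  408 = 17·24 + 0   → remainder 0, stop. gcd = 24 (last nonzero row C).
So gcd(432, 408) = 24, with Bézout identity 1·432 − 1·408 = 24. Containment (⊇): the Bézout identity exhibits 24 as an element of (432, 408), giving (24) ⊆ (432, 408). Containment (⊆): since 24 | 432 and 24 | 408 (432 = 24·18, 408 = 24·17), every Z-linear combination of 432 and 408 is divisible by 24, so (432, 408) ⊆ (24). Therefore (432, 408) = (24), d = 24.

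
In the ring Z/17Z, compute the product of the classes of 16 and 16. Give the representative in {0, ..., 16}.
1

Both factors are already reduced mod 17. 16 · 16 = 256. Dividing by 17: 256 = 15·17 + 1. So (16 · 16) mod 17 = 1.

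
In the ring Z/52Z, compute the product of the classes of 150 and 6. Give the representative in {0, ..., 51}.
Reduce the factors first: 150 ≡ 46 (mod 52), so 150 · 6 ≡ 46 · 6 (mod 52). 46 · 6 = 276. Dividing by 52: 276 = 5·52 + 16. So (150 · 6) mod 52 = 16.

Final answer: 16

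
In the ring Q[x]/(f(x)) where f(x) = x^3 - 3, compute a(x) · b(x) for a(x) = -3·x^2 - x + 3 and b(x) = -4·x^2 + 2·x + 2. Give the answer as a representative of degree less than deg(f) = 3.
First multiply in Q[x] without reducing: a · b = 12·x^4 - 2·x^3 - 20·x^2 + 4·x + 6. Now divide by f(x) = x^3 - 3, eliminating the leading term at each step:
  leading term 12·x^4: subtract (12·x)·f(x) = 12·x^4 - 36·x, leaving -2·x^3 - 20·x^2 + 40·x + 6
  leading term -2·x^3: subtract (-2)·f(x) = 6 - 2·x^3, leaving -20·x^2 + 40·x
The degree is now < 3, so this is the remainder. Hence a · b ≡ -20·x^2 + 40·x in Q[x]/(f).

Final answer: a · b ≡ -20·x^2 + 40·x (mod f(x))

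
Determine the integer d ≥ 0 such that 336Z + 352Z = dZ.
(336, 352) = (16); d = 16

In the PID Z, (a, b) is generated by gcd(a, b). Compute gcd(352, 336) with the extended Euclidean algorithm, tracking rows (r, s, t) with s·352 + t·336 = r:
  row A: (352, 1, 0)   [1·352 + 0·336 = 352]
  row B: (336, 0, 1)   [0·352 + 1·336 = 336]
  352 = 1·336 + 16   → row C = row A − 1·row B = (16, 1, −1)   [check: 1·352 − 1·336 = 16]
  336 = 21·16 + 0   → remainder 0, stop. gcd = 16 (last nonzero row C).
So gcd(336, 352) = 16, with Bézout identity 1·352 − 1·336 = 16. Containment (⊇): the Bézout identity exhibits 16 as an element of (336, 352), giving (16) ⊆ (336, 352). Containment (⊆): since 16 | 336 and 16 | 352 (336 = 16·21, 352 = 16·22), every Z-linear combination of 336 and 352 is divisible by 16, so (336, 352) ⊆ (16). Therefore (336, 352) = (16), d = 16.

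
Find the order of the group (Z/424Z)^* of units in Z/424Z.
|(Z/424Z)^*| = 208

(Z/424Z)^* consists of the classes a with gcd(a, 424) = 1, so its order is φ(424). φ is multiplicative, with φ(p^e) = p^e − p^(e−1). Factorise 424 = 2^3 · 53. Then
  φ(424) = (2^3 − 2^2) · (53 − 1) = 4 · 52 = 208.
Thus |(Z/424Z)^*| = 208.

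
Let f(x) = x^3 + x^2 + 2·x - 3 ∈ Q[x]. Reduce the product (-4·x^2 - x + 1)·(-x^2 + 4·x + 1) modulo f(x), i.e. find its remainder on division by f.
First multiply in Q[x] without reducing: a · b = 4·x^4 - 15·x^3 - 9·x^2 + 3·x + 1. Now divide by f(x) = x^3 + x^2 + 2·x - 3, eliminating the leading term at each step:
  leading term 4·x^4: subtract (4·x)·f(x) = 4·x^4 + 4·x^3 + 8·x^2 - 12·x, leaving -19·x^3 - 17·x^2 + 15·x + 1
  leading term -19·x^3: subtract (-19)·f(x) = -19·x^3 - 19·x^2 - 38·x + 57, leaving 2·x^2 + 53·x - 56
The degree is now < 3, so this is the remainder. Hence a · b ≡ 2·x^2 + 53·x - 56 in Q[x]/(f).

Final answer: a · b ≡ 2·x^2 + 53·x - 56 (mod f(x))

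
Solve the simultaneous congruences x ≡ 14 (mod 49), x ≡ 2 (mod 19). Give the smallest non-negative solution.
x ≡ 553 (mod 931); the representative in [0, 931) is 553

The moduli 49, 19 are pairwise coprime, so by the CRT there is a unique solution mod 49·19 = 931.
Solve by successive substitution. Start with x ≡ 14 (mod 49).
  Combine with x ≡ 2 (mod 19): write x = 14 + 49·t and require 14 + 49·t ≡ 2 (mod 19), i.e. 49·t ≡ 2 − 14 ≡ 7 (mod 19). Since 49^(−1) ≡ 7 (mod 19) (49 ≡ 11 (mod 19)), t ≡ 7·7 ≡ 11 (mod 19). So x ≡ 14 + 49·11 = 553 (mod 931).
Unique solution in [0, 931): x = 553.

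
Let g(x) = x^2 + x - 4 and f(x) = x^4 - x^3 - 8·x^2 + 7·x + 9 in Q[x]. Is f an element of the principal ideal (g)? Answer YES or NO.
NO

In Q[x] the ideal (g) consists of all multiples of g, so f ∈ (g) iff g | f, i.e. iff the remainder of f on division by g is 0. Divide f by g (g is monic, so eliminate the leading term of the running remainder at each step):
  leading term x^4: subtract (x^2)·g(x) = x^4 + x^3 - 4·x^2, leaving -2·x^3 - 4·x^2 + 7·x + 9
  leading term -2·x^3: subtract (-2·x)·g(x) = -2·x^3 - 2·x^2 + 8·x, leaving -2·x^2 - x + 9
  leading term -2·x^2: subtract (-2)·g(x) = -2·x^2 - 2·x + 8, leaving x + 1
The remainder r(x) = x + 1 ≠ 0 (and deg r < deg g), so g ∤ f, i.e. f ∉ (g).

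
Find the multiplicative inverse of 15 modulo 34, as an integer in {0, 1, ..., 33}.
Apply the extended Euclidean algorithm to (34, 15), tracking rows (r, s, t) with s·34 + t·15 = r. Each division r_prev = q·r_cur + r_new produces the new row as (previous row) − q·(current row):
  row A: (34, 1, 0)   [1·34 + 0·15 = 34]
  row B: (15, 0, 1)   [0·34 + 1·15 = 15]
  34 = 2·15 + 4   → row C = row A − 2·row B = (4, 1, −2)   [check: 1·34 − 2·15 = 4]
  15 = 3·4 + 3   → row D = row B − 3·row C = (3, −3, 7)   [check: −3·34 + 7·15 = 3]
  4 = 1·3 + 1   → row E = row C − 1·row D = (1, 4, −9)   [check: 4·34 − 9·15 = 1]
  3 = 3·1 + 0   → remainder 0, stop. gcd = 1 (last nonzero row E).
The gcd is 1, so 15 is invertible mod 34. The last nonzero row gives 4·34 − 9·15 = 1, so t = −9. So 15^(−1) ≡ −9 ≡ 25 (mod 34). Verify: 15 · 25 = 375 ≡ 1 (mod 34). ✓

Final answer: 15^(−1) ≡ 25 (mod 34)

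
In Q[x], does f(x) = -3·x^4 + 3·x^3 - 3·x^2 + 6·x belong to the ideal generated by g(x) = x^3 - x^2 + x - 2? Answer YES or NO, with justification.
In Q[x] the ideal (g) consists of all multiples of g, so f ∈ (g) iff g | f, i.e. iff the remainder of f on division by g is 0. Divide f by g (g is monic, so eliminate the leading term of the running remainder at each step):
  leading term -3·x^4: subtract (-3·x)·g(x) = -3·x^4 + 3·x^3 - 3·x^2 + 6·x, leaving 0
The remainder is 0, so f(x) = g(x) · h(x) with h(x) = -3·x. Hence g | f, i.e. f ∈ (g).

Final answer: YES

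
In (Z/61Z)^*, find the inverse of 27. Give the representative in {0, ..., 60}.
27^(−1) ≡ 52 (mod 61)

Apply the extended Euclidean algorithm to (61, 27), tracking rows (r, s, t) with s·61 + t·27 = r. Each division r_prev = q·r_cur + r_new produces the new row as (previous row) − q·(current row):
  row A: (61, 1, 0)   [1·61 + 0·27 = 61]
  row B: (27, 0, 1)   [0·61 + 1·27 = 27]
  61 = 2·27 + 7   → row C = row A − 2·row B = (7, 1, −2)   [check: 1·61 − 2·27 = 7]
  27 = 3·7 + 6   → row D = row B − 3·row C = (6, −3, 7)   [check: −3·61 + 7·27 = 6]
  7 = 1·6 + 1   → row E = row C − 1·row D = (1, 4, −9)   [check: 4·61 − 9·27 = 1]
  6 = 6·1 + 0   → remainder 0, stop. gcd = 1 (last nonzero row E).
The gcd is 1, so 27 is invertible mod 61. The last nonzero row gives 4·61 − 9·27 = 1, so t = −9. So 27^(−1) ≡ −9 ≡ 52 (mod 61). Verify: 27 · 52 = 1404 ≡ 1 (mod 61). ✓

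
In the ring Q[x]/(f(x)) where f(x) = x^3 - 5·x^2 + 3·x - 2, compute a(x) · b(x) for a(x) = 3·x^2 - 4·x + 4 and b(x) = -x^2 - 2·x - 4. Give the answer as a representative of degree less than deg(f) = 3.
First multiply in Q[x] without reducing: a · b = -3·x^4 - 2·x^3 - 8·x^2 + 8·x - 16. Now divide by f(x) = x^3 - 5·x^2 + 3·x - 2, eliminating the leading term at each step:
  leading term -3·x^4: subtract (-3·x)·f(x) = -3·x^4 + 15·x^3 - 9·x^2 + 6·x, leaving -17·x^3 + x^2 + 2·x - 16
  leading term -17·x^3: subtract (-17)·f(x) = -17·x^3 + 85·x^2 - 51·x + 34, leaving -84·x^2 + 53·x - 50
The degree is now < 3, so this is the remainder. Hence a · b ≡ -84·x^2 + 53·x - 50 in Q[x]/(f).

Final answer: a · b ≡ -84·x^2 + 53·x - 50 (mod f(x))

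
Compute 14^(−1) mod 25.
14^(−1) ≡ 9 (mod 25)

Apply the extended Euclidean algorithm to (25, 14), tracking rows (r, s, t) with s·25 + t·14 = r. Each division r_prev = q·r_cur + r_new produces the new row as (previous row) − q·(current row):
  row A: (25, 1, 0)   [1·25 + 0·14 = 25]
  row B: (14, 0, 1)   [0·25 + 1·14 = 14]
  25 = 1·14 + 11   → row C = row A − 1·row B = (11, 1, −1)   [check: 1·25 − 1·14 = 11]
  14 = 1·11 + 3   → row D = row B − 1·row C = (3, −1, 2)   [check: −1·25 + 2·14 = 3]
  11 = 3·3 + 2   → row E = row C − 3·row D = (2, 4, −7)   [check: 4·25 − 7·14 = 2]
  3 = 1·2 + 1   → row F = row D − 1·row E = (1, −5, 9)   [check: −5·25 + 9·14 = 1]
  2 = 2·1 + 0   → remainder 0, stop. gcd = 1 (last nonzero row F).
The gcd is 1, so 14 is invertible mod 25. The last nonzero row gives −5·25 + 9·14 = 1, so t = 9. So 14^(−1) ≡ 9 (mod 25). Verify: 14 · 9 = 126 ≡ 1 (mod 25). ✓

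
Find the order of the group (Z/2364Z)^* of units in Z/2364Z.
|(Z/2364Z)^*| = 784

(Z/2364Z)^* consists of the classes a with gcd(a, 2364) = 1, so its order is φ(2364). φ is multiplicative, with φ(p^e) = p^e − p^(e−1). Factorise 2364 = 2^2 · 3 · 197. Then
  φ(2364) = (2^2 − 2^1) · (3 − 1) · (197 − 1) = 2 · 2 · 196 = 784.
Thus |(Z/2364Z)^*| = 784.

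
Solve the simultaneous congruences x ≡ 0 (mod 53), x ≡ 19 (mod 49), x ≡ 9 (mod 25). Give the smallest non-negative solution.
The moduli 53, 49, 25 are pairwise coprime, so by the CRT there is a unique solution mod 53·49·25 = 64925.
Solve by successive substitution. Start with x ≡ 0 (mod 53).
  Combine with x ≡ 19 (mod 49): write x = 53·t and require 53·t ≡ 19 (mod 49). Since 53^(−1) ≡ 37 (mod 49) (53 ≡ 4 (mod 49)), t ≡ 37·19 ≡ 17 (mod 49). So x ≡ 53·17 = 901 (mod 2597).
  Combine with x ≡ 9 (mod 25): write x = 901 + 2597·t and require 901 + 2597·t ≡ 9 (mod 25), i.e. 2597·t ≡ 9 − 901 ≡ 8 (mod 25). Since 2597^(−1) ≡ 8 (mod 25) (2597 ≡ 22 (mod 25)), t ≡ 8·8 ≡ 14 (mod 25). So x ≡ 901 + 2597·14 = 37259 (mod 64925).
Unique solution in [0, 64925): x = 37259.

Final answer: x ≡ 37259 (mod 64925); the representative in [0, 64925) is 37259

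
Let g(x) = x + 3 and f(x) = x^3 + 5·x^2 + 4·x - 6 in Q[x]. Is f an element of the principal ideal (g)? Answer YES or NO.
In Q[x] the ideal (g) consists of all multiples of g, so f ∈ (g) iff g | f, i.e. iff the remainder of f on division by g is 0. Divide f by g (g is monic, so eliminate the leading term of the running remainder at each step):
  leading term x^3: subtract (x^2)·g(x) = x^3 + 3·x^2, leaving 2·x^2 + 4·x - 6
  leading term 2·x^2: subtract (2·x)·g(x) = 2·x^2 + 6·x, leaving -2·x - 6
  leading term -2·x: subtract (-2)·g(x) = -2·x - 6, leaving 0
The remainder is 0, so f(x) = g(x) · h(x) with h(x) = x^2 + 2·x - 2. Hence g | f, i.e. f ∈ (g).

Final answer: YES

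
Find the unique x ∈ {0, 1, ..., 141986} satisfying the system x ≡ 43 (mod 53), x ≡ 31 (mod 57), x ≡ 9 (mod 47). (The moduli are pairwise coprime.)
The moduli 53, 57, 47 are pairwise coprime, so by the CRT there is a unique solution mod 53·57·47 = 141987.
Solve by successive substitution. Start with x ≡ 43 (mod 53).
  Combine with x ≡ 31 (mod 57): write x = 43 + 53·t and require 43 + 53·t ≡ 31 (mod 57), i.e. 53·t ≡ 31 − 43 ≡ 45 (mod 57). Since 53^(−1) ≡ 14 (mod 57), t ≡ 14·45 ≡ 3 (mod 57). So x ≡ 43 + 53·3 = 202 (mod 3021).
  Combine with x ≡ 9 (mod 47): write x = 202 + 3021·t and require 202 + 3021·t ≡ 9 (mod 47), i.e. 3021·t ≡ 9 − 202 ≡ 42 (mod 47). Since 3021^(−1) ≡ 29 (mod 47) (3021 ≡ 13 (mod 47)), t ≡ 29·42 ≡ 43 (mod 47). So x ≡ 202 + 3021·43 = 130105 (mod 141987).
Unique solution in [0, 141987): x = 130105.

Final answer: x ≡ 130105 (mod 141987); the representative in [0, 141987) is 130105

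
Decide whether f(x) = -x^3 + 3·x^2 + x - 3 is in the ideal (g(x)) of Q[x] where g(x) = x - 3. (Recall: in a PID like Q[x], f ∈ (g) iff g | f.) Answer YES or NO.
YES

In Q[x] the ideal (g) consists of all multiples of g, so f ∈ (g) iff g | f, i.e. iff the remainder of f on division by g is 0. Divide f by g (g is monic, so eliminate the leading term of the running remainder at each step):
  leading term -x^3: subtract (-x^2)·g(x) = -x^3 + 3·x^2, leaving x - 3
  leading term x: subtract (1)·g(x) = x - 3, leaving 0
The remainder is 0, so f(x) = g(x) · h(x) with h(x) = 1 - x^2. Hence g | f, i.e. f ∈ (g).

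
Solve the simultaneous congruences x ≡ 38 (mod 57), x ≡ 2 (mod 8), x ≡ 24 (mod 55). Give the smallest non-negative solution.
The moduli 57, 8, 55 are pairwise coprime, so by the CRT there is a unique solution mod 57·8·55 = 25080.
Solve by successive substitution. Start with x ≡ 38 (mod 57).
  Combine with x ≡ 2 (mod 8): write x = 38 + 57·t and require 38 + 57·t ≡ 2 (mod 8), i.e. 57·t ≡ 2 − 38 ≡ 4 (mod 8). Since 57^(−1) ≡ 1 (mod 8) (57 ≡ 1 (mod 8)), t ≡ 1·4 ≡ 4 (mod 8). So x ≡ 38 + 57·4 = 266 (mod 456).
  Combine with x ≡ 24 (mod 55): write x = 266 + 456·t and require 266 + 456·t ≡ 24 (mod 55), i.e. 456·t ≡ 24 − 266 ≡ 33 (mod 55). Since 456^(−1) ≡ 31 (mod 55) (456 ≡ 16 (mod 55)), t ≡ 31·33 ≡ 33 (mod 55). So x ≡ 266 + 456·33 = 15314 (mod 25080).
Unique solution in [0, 25080): x = 15314.

Final answer: x ≡ 15314 (mod 25080); the representative in [0, 25080) is 15314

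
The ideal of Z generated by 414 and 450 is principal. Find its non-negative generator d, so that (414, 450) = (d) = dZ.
(414, 450) = (18); d = 18

In the PID Z, (a, b) is generated by gcd(a, b). Compute gcd(450, 414) with the extended Euclidean algorithm, tracking rows (r, s, t) with s·450 + t·414 = r:
  row A: (450, 1, 0)   [1·450 + 0·414 = 450]
  row B: (414, 0, 1)   [0·450 + 1·414 = 414]
  450 = 1·414 + 36   → row C = row A − 1·row B = (36, 1, −1)   [check: 1·450 − 1·414 = 36]
  414 = 11·36 + 18   → row D = row B − 11·row C = (18, −11, 12)   [check: −11·450 + 12·414 = 18]
  36 = 2·18 + 0   → remainder 0, stop. gcd = 18 (last nonzero row D).
So gcd(414, 450) = 18, with Bézout identity −11·450 + 12·414 = 18. Containment (⊇): the Bézout identity exhibits 18 as an element of (414, 450), giving (18) ⊆ (414, 450). Containment (⊆): since 18 | 414 and 18 | 450 (414 = 18·23, 450 = 18·25), every Z-linear combination of 414 and 450 is divisible by 18, so (414, 450) ⊆ (18). Therefore (414, 450) = (18), d = 18.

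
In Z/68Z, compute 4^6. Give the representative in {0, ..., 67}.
Use repeated squaring. Binary(6) = 110. Walk through the bits of the exponent 6 left-to-right: at each bit after the leading one, square the running value, then multiply by 4 if the bit is 1 (always reducing mod 68):
  bit 1 = 1 (leading): start with 4.
  bit 2 = 1: square 4^2 = 16; bit is 1, so multiply 16·4 = 64 (mod 68).
  bit 3 = 0: square 64^2 = 4096 ≡ 16 (mod 68).
Final value: 4^6 ≡ 16 (mod 68).

Final answer: 16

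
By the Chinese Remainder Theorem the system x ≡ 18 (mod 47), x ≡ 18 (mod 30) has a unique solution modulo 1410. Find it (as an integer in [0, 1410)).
x ≡ 18 (mod 1410); the representative in [0, 1410) is 18

The moduli 47, 30 are pairwise coprime, so by the CRT there is a unique solution mod 47·30 = 1410.
Solve by successive substitution. Start with x ≡ 18 (mod 47).
  Combine with x ≡ 18 (mod 30): write x = 18 + 47·t and require 18 + 47·t ≡ 18 (mod 30), i.e. 47·t ≡ 18 − 18 ≡ 0 (mod 30). Since 47^(−1) ≡ 23 (mod 30) (47 ≡ 17 (mod 30)), t ≡ 23·0 ≡ 0 (mod 30). So x ≡ 18 + 47·0 = 18 (mod 1410).
Unique solution in [0, 1410): x = 18.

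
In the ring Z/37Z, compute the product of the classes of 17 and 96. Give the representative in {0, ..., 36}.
4

Reduce the factors first: 96 ≡ 22 (mod 37), so 17 · 96 ≡ 17 · 22 (mod 37). 17 · 22 = 374. Dividing by 37: 374 = 10·37 + 4. So (17 · 96) mod 37 = 4.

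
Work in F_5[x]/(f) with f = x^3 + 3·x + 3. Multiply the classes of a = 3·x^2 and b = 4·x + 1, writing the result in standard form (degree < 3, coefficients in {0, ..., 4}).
a · b ≡ 3·x^2 + 4·x + 4 (mod f(x))

Multiply as integer polynomials: a · b = 12·x^3 + 3·x^2. Reducing coefficients mod 5: a · b ≡ 2·x^3 + 3·x^2. Now divide by f(x) = x^3 + 3·x + 3 in F_5[x], eliminating the leading term at each step:
  leading term 2·x^3: subtract (2)·f(x) = 2·x^3 + x + 1, leaving 3·x^2 + 4·x + 4 (coefficients mod 5)
The degree is now < 3, so this is the remainder. Hence a · b ≡ 3·x^2 + 4·x + 4 in F_5[x]/(f).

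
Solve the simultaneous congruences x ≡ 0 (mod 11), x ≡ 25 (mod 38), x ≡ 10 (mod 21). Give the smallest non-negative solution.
The moduli 11, 38, 21 are pairwise coprime, so by the CRT there is a unique solution mod 11·38·21 = 8778.
Solve by successive substitution. Start with x ≡ 0 (mod 11).
  Combine with x ≡ 25 (mod 38): write x = 11·t and require 11·t ≡ 25 (mod 38). Since 11^(−1) ≡ 7 (mod 38), t ≡ 7·25 ≡ 23 (mod 38). So x ≡ 11·23 = 253 (mod 418).
  Combine with x ≡ 10 (mod 21): write x = 253 + 418·t and require 253 + 418·t ≡ 10 (mod 21), i.e. 418·t ≡ 10 − 253 ≡ 9 (mod 21). Since 418^(−1) ≡ 10 (mod 21) (418 ≡ 19 (mod 21)), t ≡ 10·9 ≡ 6 (mod 21). So x ≡ 253 + 418·6 = 2761 (mod 8778).
Unique solution in [0, 8778): x = 2761.

Final answer: x ≡ 2761 (mod 8778); the representative in [0, 8778) is 2761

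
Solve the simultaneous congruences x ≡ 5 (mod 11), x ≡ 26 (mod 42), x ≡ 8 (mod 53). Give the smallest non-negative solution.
x ≡ 21950 (mod 24486); the representative in [0, 24486) is 21950

The moduli 11, 42, 53 are pairwise coprime, so by the CRT there is a unique solution mod 11·42·53 = 24486.
Solve by successive substitution. Start with x ≡ 5 (mod 11).
  Combine with x ≡ 26 (mod 42): write x = 5 + 11·t and require 5 + 11·t ≡ 26 (mod 42), i.e. 11·t ≡ 26 − 5 ≡ 21 (mod 42). Since 11^(−1) ≡ 23 (mod 42), t ≡ 23·21 ≡ 21 (mod 42). So x ≡ 5 + 11·21 = 236 (mod 462).
  Combine with x ≡ 8 (mod 53): write x = 236 + 462·t and require 236 + 462·t ≡ 8 (mod 53), i.e. 462·t ≡ 8 − 236 ≡ 37 (mod 53). Since 462^(−1) ≡ 7 (mod 53) (462 ≡ 38 (mod 53)), t ≡ 7·37 ≡ 47 (mod 53). So x ≡ 236 + 462·47 = 21950 (mod 24486).
Unique solution in [0, 24486): x = 21950.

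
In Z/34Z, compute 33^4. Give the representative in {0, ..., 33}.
1

Use repeated squaring. Binary(4) = 100. Walk through the bits of the exponent 4 left-to-right: at each bit after the leading one, square the running value, then multiply by 33 if the bit is 1 (always reducing mod 34):
  bit 1 = 1 (leading): start with 33.
  bit 2 = 0: square 33^2 = 1089 ≡ 1 (mod 34).
  bit 3 = 0: square 1^2 = 1 (mod 34).
Final value: 33^4 ≡ 1 (mod 34).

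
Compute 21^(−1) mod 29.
Apply the extended Euclidean algorithm to (29, 21), tracking rows (r, s, t) with s·29 + t·21 = r. Each division r_prev = q·r_cur + r_new produces the new row as (previous row) − q·(current row):
  row A: (29, 1, 0)   [1·29 + 0·21 = 29]
  row B: (21, 0, 1)   [0·29 + 1·21 = 21]
  29 = 1·21 + 8   → row C = row A − 1·row B = (8, 1, −1)   [check: 1·29 − 1·21 = 8]
  21 = 2·8 + 5   → row D = row B − 2·row C = (5, −2, 3)   [check: −2·29 + 3·21 = 5]
  8 = 1·5 + 3   → row E = row C − 1·row D = (3, 3, −4)   [check: 3·29 − 4·21 = 3]
  5 = 1·3 + 2   → row F = row D − 1·row E = (2, −5, 7)   [check: −5·29 + 7·21 = 2]
  3 = 1·2 + 1   → row G = row E − 1·row F = (1, 8, −11)   [check: 8·29 − 11·21 = 1]
  2 = 2·1 + 0   → remainder 0, stop. gcd = 1 (last nonzero row G).
The gcd is 1, so 21 is invertible mod 29. The last nonzero row gives 8·29 − 11·21 = 1, so t = −11. So 21^(−1) ≡ −11 ≡ 18 (mod 29). Verify: 21 · 18 = 378 ≡ 1 (mod 29). ✓

Final answer: 21^(−1) ≡ 18 (mod 29)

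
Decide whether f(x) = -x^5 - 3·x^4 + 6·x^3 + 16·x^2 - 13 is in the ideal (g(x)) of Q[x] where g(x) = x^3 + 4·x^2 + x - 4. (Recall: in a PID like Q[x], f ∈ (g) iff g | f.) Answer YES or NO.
In Q[x] the ideal (g) consists of all multiples of g, so f ∈ (g) iff g | f, i.e. iff the remainder of f on division by g is 0. Divide f by g (g is monic, so eliminate the leading term of the running remainder at each step):
  leading term -x^5: subtract (-x^2)·g(x) = -x^5 - 4·x^4 - x^3 + 4·x^2, leaving x^4 + 7·x^3 + 12·x^2 - 13
  leading term x^4: subtract (x)·g(x) = x^4 + 4·x^3 + x^2 - 4·x, leaving 3·x^3 + 11·x^2 + 4·x - 13
  leading term 3·x^3: subtract (3)·g(x) = 3·x^3 + 12·x^2 + 3·x - 12, leaving -x^2 + x - 1
The remainder r(x) = -x^2 + x - 1 ≠ 0 (and deg r < deg g), so g ∤ f, i.e. f ∉ (g).

Final answer: NO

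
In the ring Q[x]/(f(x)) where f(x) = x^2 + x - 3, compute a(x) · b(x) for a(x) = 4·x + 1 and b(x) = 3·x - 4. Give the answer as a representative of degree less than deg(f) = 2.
First multiply in Q[x] without reducing: a · b = 12·x^2 - 13·x - 4. Now divide by f(x) = x^2 + x - 3, eliminating the leading term at each step:
  leading term 12·x^2: subtract (12)·f(x) = 12·x^2 + 12·x - 36, leaving 32 - 25·x
The degree is now < 2, so this is the remainder. Hence a · b ≡ 32 - 25·x in Q[x]/(f).

Final answer: a · b ≡ 32 - 25·x (mod f(x))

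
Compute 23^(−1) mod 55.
23^(−1) ≡ 12 (mod 55)

Apply the extended Euclidean algorithm to (55, 23), tracking rows (r, s, t) with s·55 + t·23 = r. Each division r_prev = q·r_cur + r_new produces the new row as (previous row) − q·(current row):
  row A: (55, 1, 0)   [1·55 + 0·23 = 55]
  row B: (23, 0, 1)   [0·55 + 1·23 = 23]
  55 = 2·23 + 9   → row C = row A − 2·row B = (9, 1, −2)   [check: 1·55 − 2·23 = 9]
  23 = 2·9 + 5   → row D = row B − 2·row C = (5, −2, 5)   [check: −2·55 + 5·23 = 5]
  9 = 1·5 + 4   → row E = row C − 1·row D = (4, 3, −7)   [check: 3·55 − 7·23 = 4]
  5 = 1·4 + 1   → row F = row D − 1·row E = (1, −5, 12)   [check: −5·55 + 12·23 = 1]
  4 = 4·1 + 0   → remainder 0, stop. gcd = 1 (last nonzero row F).
The gcd is 1, so 23 is invertible mod 55. The last nonzero row gives −5·55 + 12·23 = 1, so t = 12. So 23^(−1) ≡ 12 (mod 55). Verify: 23 · 12 = 276 ≡ 1 (mod 55). ✓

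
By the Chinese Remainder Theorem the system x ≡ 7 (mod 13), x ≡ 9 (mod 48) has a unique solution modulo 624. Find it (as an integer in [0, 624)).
x ≡ 345 (mod 624); the representative in [0, 624) is 345

The moduli 13, 48 are pairwise coprime, so by the CRT there is a unique solution mod 13·48 = 624.
Solve by successive substitution. Start with x ≡ 7 (mod 13).
  Combine with x ≡ 9 (mod 48): write x = 7 + 13·t and require 7 + 13·t ≡ 9 (mod 48), i.e. 13·t ≡ 9 − 7 ≡ 2 (mod 48). Since 13^(−1) ≡ 37 (mod 48), t ≡ 37·2 ≡ 26 (mod 48). So x ≡ 7 + 13·26 = 345 (mod 624).
Unique solution in [0, 624): x = 345.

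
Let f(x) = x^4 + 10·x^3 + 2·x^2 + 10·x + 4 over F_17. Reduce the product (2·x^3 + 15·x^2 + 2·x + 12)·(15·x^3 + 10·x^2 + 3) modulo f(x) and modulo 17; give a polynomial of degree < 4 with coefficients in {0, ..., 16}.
Multiply as integer polynomials: a · b = 30·x^6 + 245·x^5 + 180·x^4 + 206·x^3 + 165·x^2 + 6·x + 36. Reducing coefficients mod 17: a · b ≡ 13·x^6 + 7·x^5 + 10·x^4 + 2·x^3 + 12·x^2 + 6·x + 2. Now divide by f(x) = x^4 + 10·x^3 + 2·x^2 + 10·x + 4 in F_17[x], eliminating the leading term at each step:
  leading term 13·x^6: subtract (13·x^2)·f(x) = 13·x^6 + 11·x^5 + 9·x^4 + 11·x^3 + x^2, leaving 13·x^5 + x^4 + 8·x^3 + 11·x^2 + 6·x + 2 (coefficients mod 17)
  leading term 13·x^5: subtract (13·x)·f(x) = 13·x^5 + 11·x^4 + 9·x^3 + 11·x^2 + x, leaving 7·x^4 + 16·x^3 + 5·x + 2 (coefficients mod 17)
  leading term 7·x^4: subtract (7)·f(x) = 7·x^4 + 2·x^3 + 14·x^2 + 2·x + 11, leaving 14·x^3 + 3·x^2 + 3·x + 8 (coefficients mod 17)
The degree is now < 4, so this is the remainder. Hence a · b ≡ 14·x^3 + 3·x^2 + 3·x + 8 in F_17[x]/(f).

Final answer: a · b ≡ 14·x^3 + 3·x^2 + 3·x + 8 (mod f(x))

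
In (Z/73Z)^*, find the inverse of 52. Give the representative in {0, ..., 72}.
Apply the extended Euclidean algorithm to (73, 52), tracking rows (r, s, t) with s·73 + t·52 = r. Each division r_prev = q·r_cur + r_new produces the new row as (previous row) − q·(current row):
  row A: (73, 1, 0)   [1·73 + 0·52 = 73]
  row B: (52, 0, 1)   [0·73 + 1·52 = 52]
  73 = 1·52 + 21   → row C = row A − 1·row B = (21, 1, −1)   [check: 1·73 − 1·52 = 21]
  52 = 2·21 + 10   → row D = row B − 2·row C = (10, −2, 3)   [check: −2·73 + 3·52 = 10]
  21 = 2·10 + 1   → row E = row C − 2·row D = (1, 5, −7)   [check: 5·73 − 7·52 = 1]
  10 = 10·1 + 0   → remainder 0, stop. gcd = 1 (last nonzero row E).
The gcd is 1, so 52 is invertible mod 73. The last nonzero row gives 5·73 − 7·52 = 1, so t = −7. So 52^(−1) ≡ −7 ≡ 66 (mod 73). Verify: 52 · 66 = 3432 ≡ 1 (mod 73). ✓

Final answer: 52^(−1) ≡ 66 (mod 73)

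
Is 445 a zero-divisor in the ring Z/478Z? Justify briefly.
gcd(445, 478) = 1, so 445 is a unit in Z/478Z (it has a multiplicative inverse). A unit cannot be a zero-divisor: if 445·b ≡ 0 then multiplying both sides by 445^(−1) gives b ≡ 0. So 445 is not a zero-divisor.

Final answer: NO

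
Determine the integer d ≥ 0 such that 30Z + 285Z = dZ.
(30, 285) = (15); d = 15

In the PID Z, (a, b) is generated by gcd(a, b). Compute gcd(285, 30) with the extended Euclidean algorithm, tracking rows (r, s, t) with s·285 + t·30 = r:
  row A: (285, 1, 0)   [1·285 + 0·30 = 285]
  row B: (30, 0, 1)   [0·285 + 1·30 = 30]
  285 = 9·30 + 15   → row C = row A − 9·row B = (15, 1, −9)   [check: 1·285 − 9·30 = 15]
  30 = 2·15 + 0   → remainder 0, stop. gcd = 15 (last nonzero row C).
So gcd(30, 285) = 15, with Bézout identity 1·285 − 9·30 = 15. Containment (⊇): the Bézout identity exhibits 15 as an element of (30, 285), giving (15) ⊆ (30, 285). Containment (⊆): since 15 | 30 and 15 | 285 (30 = 15·2, 285 = 15·19), every Z-linear combination of 30 and 285 is divisible by 15, so (30, 285) ⊆ (15). Therefore (30, 285) = (15), d = 15.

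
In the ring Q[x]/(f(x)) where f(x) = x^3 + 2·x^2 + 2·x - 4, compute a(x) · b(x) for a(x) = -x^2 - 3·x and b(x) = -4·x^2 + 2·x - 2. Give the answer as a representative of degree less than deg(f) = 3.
a · b ≡ -16·x^2 + 18·x + 8 (mod f(x))

First multiply in Q[x] without reducing: a · b = 4·x^4 + 10·x^3 - 4·x^2 + 6·x. Now divide by f(x) = x^3 + 2·x^2 + 2·x - 4, eliminating the leading term at each step:
  leading term 4·x^4: subtract (4·x)·f(x) = 4·x^4 + 8·x^3 + 8·x^2 - 16·x, leaving 2·x^3 - 12·x^2 + 22·x
  leading term 2·x^3: subtract (2)·f(x) = 2·x^3 + 4·x^2 + 4·x - 8, leaving -16·x^2 + 18·x + 8
The degree is now < 3, so this is the remainder. Hence a · b ≡ -16·x^2 + 18·x + 8 in Q[x]/(f).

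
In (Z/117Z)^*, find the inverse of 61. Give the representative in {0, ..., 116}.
Apply the extended Euclidean algorithm to (117, 61), tracking rows (r, s, t) with s·117 + t·61 = r. Each division r_prev = q·r_cur + r_new produces the new row as (previous row) − q·(current row):
  row A: (117, 1, 0)   [1·117 + 0·61 = 117]
  row B: (61, 0, 1)   [0·117 + 1·61 = 61]
  117 = 1·61 + 56   → row C = row A − 1·row B = (56, 1, −1)   [check: 1·117 − 1·61 = 56]
  61 = 1·56 + 5   → row D = row B − 1·row C = (5, −1, 2)   [check: −1·117 + 2·61 = 5]
  56 = 11·5 + 1   → row E = row C − 11·row D = (1, 12, −23)   [check: 12·117 − 23·61 = 1]
  5 = 5·1 + 0   → remainder 0, stop. gcd = 1 (last nonzero row E).
The gcd is 1, so 61 is invertible mod 117. The last nonzero row gives 12·117 − 23·61 = 1, so t = −23. So 61^(−1) ≡ −23 ≡ 94 (mod 117). Verify: 61 · 94 = 5734 ≡ 1 (mod 117). ✓

Final answer: 61^(−1) ≡ 94 (mod 117)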